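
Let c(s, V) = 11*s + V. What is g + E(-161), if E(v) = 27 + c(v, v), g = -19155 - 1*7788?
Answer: -28848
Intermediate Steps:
c(s, V) = V + 11*s
g = -26943 (g = -19155 - 7788 = -26943)
E(v) = 27 + 12*v (E(v) = 27 + (v + 11*v) = 27 + 12*v)
g + E(-161) = -26943 + (27 + 12*(-161)) = -26943 + (27 - 1932) = -26943 - 1905 = -28848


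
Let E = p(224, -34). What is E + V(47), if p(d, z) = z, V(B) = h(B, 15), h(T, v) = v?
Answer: -19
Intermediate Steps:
V(B) = 15
E = -34
E + V(47) = -34 + 15 = -19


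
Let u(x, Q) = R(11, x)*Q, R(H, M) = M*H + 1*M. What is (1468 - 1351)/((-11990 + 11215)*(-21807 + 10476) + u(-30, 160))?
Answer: 13/969325 ≈ 1.3411e-5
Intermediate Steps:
R(H, M) = M + H*M (R(H, M) = H*M + M = M + H*M)
u(x, Q) = 12*Q*x (u(x, Q) = (x*(1 + 11))*Q = (x*12)*Q = (12*x)*Q = 12*Q*x)
(1468 - 1351)/((-11990 + 11215)*(-21807 + 10476) + u(-30, 160)) = (1468 - 1351)/((-11990 + 11215)*(-21807 + 10476) + 12*160*(-30)) = 117/(-775*(-11331) - 57600) = 117/(8781525 - 57600) = 117/8723925 = 117*(1/8723925) = 13/969325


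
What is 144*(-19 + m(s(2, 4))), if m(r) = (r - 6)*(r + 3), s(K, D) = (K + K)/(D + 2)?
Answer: -5552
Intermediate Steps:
s(K, D) = 2*K/(2 + D) (s(K, D) = (2*K)/(2 + D) = 2*K/(2 + D))
m(r) = (-6 + r)*(3 + r)
144*(-19 + m(s(2, 4))) = 144*(-19 + (-18 + (2*2/(2 + 4))**2 - 6*2/(2 + 4))) = 144*(-19 + (-18 + (2*2/6)**2 - 6*2/6)) = 144*(-19 + (-18 + (2*2*(1/6))**2 - 6*2/6)) = 144*(-19 + (-18 + (2/3)**2 - 3*2/3)) = 144*(-19 + (-18 + 4/9 - 2)) = 144*(-19 - 176/9) = 144*(-347/9) = -5552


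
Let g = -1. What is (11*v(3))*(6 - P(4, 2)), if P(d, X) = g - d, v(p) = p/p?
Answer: 121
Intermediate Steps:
v(p) = 1
P(d, X) = -1 - d
(11*v(3))*(6 - P(4, 2)) = (11*1)*(6 - (-1 - 1*4)) = 11*(6 - (-1 - 4)) = 11*(6 - 1*(-5)) = 11*(6 + 5) = 11*11 = 121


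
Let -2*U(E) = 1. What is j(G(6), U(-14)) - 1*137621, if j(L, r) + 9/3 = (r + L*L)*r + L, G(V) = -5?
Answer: -550565/4 ≈ -1.3764e+5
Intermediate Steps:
U(E) = -½ (U(E) = -½*1 = -½)
j(L, r) = -3 + L + r*(r + L²) (j(L, r) = -3 + ((r + L*L)*r + L) = -3 + ((r + L²)*r + L) = -3 + (r*(r + L²) + L) = -3 + (L + r*(r + L²)) = -3 + L + r*(r + L²))
j(G(6), U(-14)) - 1*137621 = (-3 - 5 + (-½)² - ½*(-5)²) - 1*137621 = (-3 - 5 + ¼ - ½*25) - 137621 = (-3 - 5 + ¼ - 25/2) - 137621 = -81/4 - 137621 = -550565/4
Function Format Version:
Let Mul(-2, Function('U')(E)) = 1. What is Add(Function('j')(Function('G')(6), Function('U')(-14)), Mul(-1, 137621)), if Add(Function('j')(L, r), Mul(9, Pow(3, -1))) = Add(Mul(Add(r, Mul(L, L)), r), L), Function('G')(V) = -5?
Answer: Rational(-550565, 4) ≈ -1.3764e+5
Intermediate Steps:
Function('U')(E) = Rational(-1, 2) (Function('U')(E) = Mul(Rational(-1, 2), 1) = Rational(-1, 2))
Function('j')(L, r) = Add(-3, L, Mul(r, Add(r, Pow(L, 2)))) (Function('j')(L, r) = Add(-3, Add(Mul(Add(r, Mul(L, L)), r), L)) = Add(-3, Add(Mul(Add(r, Pow(L, 2)), r), L)) = Add(-3, Add(Mul(r, Add(r, Pow(L, 2))), L)) = Add(-3, Add(L, Mul(r, Add(r, Pow(L, 2))))) = Add(-3, L, Mul(r, Add(r, Pow(L, 2)))))
Add(Function('j')(Function('G')(6), Function('U')(-14)), Mul(-1, 137621)) = Add(Add(-3, -5, Pow(Rational(-1, 2), 2), Mul(Rational(-1, 2), Pow(-5, 2))), Mul(-1, 137621)) = Add(Add(-3, -5, Rational(1, 4), Mul(Rational(-1, 2), 25)), -137621) = Add(Add(-3, -5, Rational(1, 4), Rational(-25, 2)), -137621) = Add(Rational(-81, 4), -137621) = Rational(-550565, 4)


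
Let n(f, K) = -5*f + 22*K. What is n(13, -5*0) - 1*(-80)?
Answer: 15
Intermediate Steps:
n(13, -5*0) - 1*(-80) = (-5*13 + 22*(-5*0)) - 1*(-80) = (-65 + 22*0) + 80 = (-65 + 0) + 80 = -65 + 80 = 15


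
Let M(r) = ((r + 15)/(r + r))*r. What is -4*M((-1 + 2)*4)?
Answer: -38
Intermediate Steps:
M(r) = 15/2 + r/2 (M(r) = ((15 + r)/((2*r)))*r = ((15 + r)*(1/(2*r)))*r = ((15 + r)/(2*r))*r = 15/2 + r/2)
-4*M((-1 + 2)*4) = -4*(15/2 + ((-1 + 2)*4)/2) = -4*(15/2 + (1*4)/2) = -4*(15/2 + (½)*4) = -4*(15/2 + 2) = -4*19/2 = -38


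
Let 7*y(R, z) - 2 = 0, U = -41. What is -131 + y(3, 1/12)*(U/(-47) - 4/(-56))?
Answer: -301072/2303 ≈ -130.73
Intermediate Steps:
y(R, z) = 2/7 (y(R, z) = 2/7 + (1/7)*0 = 2/7 + 0 = 2/7)
-131 + y(3, 1/12)*(U/(-47) - 4/(-56)) = -131 + 2*(-41/(-47) - 4/(-56))/7 = -131 + 2*(-41*(-1/47) - 4*(-1/56))/7 = -131 + 2*(41/47 + 1/14)/7 = -131 + (2/7)*(621/658) = -131 + 621/2303 = -301072/2303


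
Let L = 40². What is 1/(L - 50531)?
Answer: -1/48931 ≈ -2.0437e-5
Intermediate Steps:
L = 1600
1/(L - 50531) = 1/(1600 - 50531) = 1/(-48931) = -1/48931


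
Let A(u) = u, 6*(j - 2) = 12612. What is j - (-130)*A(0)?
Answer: 2104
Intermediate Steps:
j = 2104 (j = 2 + (1/6)*12612 = 2 + 2102 = 2104)
j - (-130)*A(0) = 2104 - (-130)*0 = 2104 - 1*0 = 2104 + 0 = 2104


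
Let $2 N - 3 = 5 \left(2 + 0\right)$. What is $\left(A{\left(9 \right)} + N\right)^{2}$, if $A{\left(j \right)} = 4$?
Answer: $\frac{441}{4} \approx 110.25$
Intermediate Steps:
$N = \frac{13}{2}$ ($N = \frac{3}{2} + \frac{5 \left(2 + 0\right)}{2} = \frac{3}{2} + \frac{5 \cdot 2}{2} = \frac{3}{2} + \frac{1}{2} \cdot 10 = \frac{3}{2} + 5 = \frac{13}{2} \approx 6.5$)
$\left(A{\left(9 \right)} + N\right)^{2} = \left(4 + \frac{13}{2}\right)^{2} = \left(\frac{21}{2}\right)^{2} = \frac{441}{4}$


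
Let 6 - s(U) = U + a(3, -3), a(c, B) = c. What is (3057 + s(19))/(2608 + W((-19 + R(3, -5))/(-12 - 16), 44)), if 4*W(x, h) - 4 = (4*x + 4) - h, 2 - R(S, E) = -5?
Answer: 21287/18196 ≈ 1.1699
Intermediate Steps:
R(S, E) = 7 (R(S, E) = 2 - 1*(-5) = 2 + 5 = 7)
s(U) = 3 - U (s(U) = 6 - (U + 3) = 6 - (3 + U) = 6 + (-3 - U) = 3 - U)
W(x, h) = 2 + x - h/4 (W(x, h) = 1 + ((4*x + 4) - h)/4 = 1 + ((4 + 4*x) - h)/4 = 1 + (4 - h + 4*x)/4 = 1 + (1 + x - h/4) = 2 + x - h/4)
(3057 + s(19))/(2608 + W((-19 + R(3, -5))/(-12 - 16), 44)) = (3057 + (3 - 1*19))/(2608 + (2 + (-19 + 7)/(-12 - 16) - 1/4*44)) = (3057 + (3 - 19))/(2608 + (2 - 12/(-28) - 11)) = (3057 - 16)/(2608 + (2 - 12*(-1/28) - 11)) = 3041/(2608 + (2 + 3/7 - 11)) = 3041/(2608 - 60/7) = 3041/(18196/7) = 3041*(7/18196) = 21287/18196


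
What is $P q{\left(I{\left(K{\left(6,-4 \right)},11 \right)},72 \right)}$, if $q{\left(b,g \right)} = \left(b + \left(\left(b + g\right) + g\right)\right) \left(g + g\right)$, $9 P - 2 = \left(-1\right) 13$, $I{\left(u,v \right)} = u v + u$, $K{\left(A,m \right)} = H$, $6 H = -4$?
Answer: $-22528$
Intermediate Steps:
$H = - \frac{2}{3}$ ($H = \frac{1}{6} \left(-4\right) = - \frac{2}{3} \approx -0.66667$)
$K{\left(A,m \right)} = - \frac{2}{3}$
$I{\left(u,v \right)} = u + u v$
$P = - \frac{11}{9}$ ($P = \frac{2}{9} + \frac{\left(-1\right) 13}{9} = \frac{2}{9} + \frac{1}{9} \left(-13\right) = \frac{2}{9} - \frac{13}{9} = - \frac{11}{9} \approx -1.2222$)
$q{\left(b,g \right)} = 2 g \left(2 b + 2 g\right)$ ($q{\left(b,g \right)} = \left(b + \left(b + 2 g\right)\right) 2 g = \left(2 b + 2 g\right) 2 g = 2 g \left(2 b + 2 g\right)$)
$P q{\left(I{\left(K{\left(6,-4 \right)},11 \right)},72 \right)} = - \frac{11 \cdot 4 \cdot 72 \left(- \frac{2 \left(1 + 11\right)}{3} + 72\right)}{9} = - \frac{11 \cdot 4 \cdot 72 \left(\left(- \frac{2}{3}\right) 12 + 72\right)}{9} = - \frac{11 \cdot 4 \cdot 72 \left(-8 + 72\right)}{9} = - \frac{11 \cdot 4 \cdot 72 \cdot 64}{9} = \left(- \frac{11}{9}\right) 18432 = -22528$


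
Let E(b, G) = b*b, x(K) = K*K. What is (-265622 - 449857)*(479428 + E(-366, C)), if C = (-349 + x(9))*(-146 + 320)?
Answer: -438863370936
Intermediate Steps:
x(K) = K²
C = -46632 (C = (-349 + 9²)*(-146 + 320) = (-349 + 81)*174 = -268*174 = -46632)
E(b, G) = b²
(-265622 - 449857)*(479428 + E(-366, C)) = (-265622 - 449857)*(479428 + (-366)²) = -715479*(479428 + 133956) = -715479*613384 = -438863370936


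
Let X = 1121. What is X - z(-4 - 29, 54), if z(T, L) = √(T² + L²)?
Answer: 1121 - 3*√445 ≈ 1057.7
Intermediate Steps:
z(T, L) = √(L² + T²)
X - z(-4 - 29, 54) = 1121 - √(54² + (-4 - 29)²) = 1121 - √(2916 + (-33)²) = 1121 - √(2916 + 1089) = 1121 - √4005 = 1121 - 3*√445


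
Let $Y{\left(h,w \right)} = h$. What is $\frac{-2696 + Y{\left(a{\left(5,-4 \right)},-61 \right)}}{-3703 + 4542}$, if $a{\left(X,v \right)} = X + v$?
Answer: $- \frac{2695}{839} \approx -3.2122$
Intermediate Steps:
$\frac{-2696 + Y{\left(a{\left(5,-4 \right)},-61 \right)}}{-3703 + 4542} = \frac{-2696 + \left(5 - 4\right)}{-3703 + 4542} = \frac{-2696 + 1}{839} = \left(-2695\right) \frac{1}{839} = - \frac{2695}{839}$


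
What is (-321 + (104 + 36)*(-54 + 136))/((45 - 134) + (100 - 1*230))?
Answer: -11159/219 ≈ -50.954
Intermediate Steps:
(-321 + (104 + 36)*(-54 + 136))/((45 - 134) + (100 - 1*230)) = (-321 + 140*82)/(-89 + (100 - 230)) = (-321 + 11480)/(-89 - 130) = 11159/(-219) = 11159*(-1/219) = -11159/219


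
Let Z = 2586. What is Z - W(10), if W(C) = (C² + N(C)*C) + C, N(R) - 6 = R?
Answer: 2316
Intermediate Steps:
N(R) = 6 + R
W(C) = C + C² + C*(6 + C) (W(C) = (C² + (6 + C)*C) + C = (C² + C*(6 + C)) + C = C + C² + C*(6 + C))
Z - W(10) = 2586 - 10*(7 + 2*10) = 2586 - 10*(7 + 20) = 2586 - 10*27 = 2586 - 1*270 = 2586 - 270 = 2316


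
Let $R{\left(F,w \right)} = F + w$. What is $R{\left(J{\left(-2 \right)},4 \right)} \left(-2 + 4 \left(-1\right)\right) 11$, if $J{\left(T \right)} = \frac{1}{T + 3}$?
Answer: $-330$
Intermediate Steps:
$J{\left(T \right)} = \frac{1}{3 + T}$
$R{\left(J{\left(-2 \right)},4 \right)} \left(-2 + 4 \left(-1\right)\right) 11 = \left(\frac{1}{3 - 2} + 4\right) \left(-2 + 4 \left(-1\right)\right) 11 = \left(1^{-1} + 4\right) \left(-2 - 4\right) 11 = \left(1 + 4\right) \left(-6\right) 11 = 5 \left(-6\right) 11 = \left(-30\right) 11 = -330$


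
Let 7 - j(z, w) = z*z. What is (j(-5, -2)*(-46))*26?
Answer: 21528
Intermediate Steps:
j(z, w) = 7 - z² (j(z, w) = 7 - z*z = 7 - z²)
(j(-5, -2)*(-46))*26 = ((7 - 1*(-5)²)*(-46))*26 = ((7 - 1*25)*(-46))*26 = ((7 - 25)*(-46))*26 = -18*(-46)*26 = 828*26 = 21528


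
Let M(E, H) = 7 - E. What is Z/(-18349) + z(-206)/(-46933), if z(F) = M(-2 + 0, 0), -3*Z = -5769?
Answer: -90417300/861173617 ≈ -0.10499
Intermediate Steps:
Z = 1923 (Z = -1/3*(-5769) = 1923)
z(F) = 9 (z(F) = 7 - (-2 + 0) = 7 - 1*(-2) = 7 + 2 = 9)
Z/(-18349) + z(-206)/(-46933) = 1923/(-18349) + 9/(-46933) = 1923*(-1/18349) + 9*(-1/46933) = -1923/18349 - 9/46933 = -90417300/861173617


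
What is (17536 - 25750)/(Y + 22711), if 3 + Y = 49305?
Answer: -8214/72013 ≈ -0.11406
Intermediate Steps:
Y = 49302 (Y = -3 + 49305 = 49302)
(17536 - 25750)/(Y + 22711) = (17536 - 25750)/(49302 + 22711) = -8214/72013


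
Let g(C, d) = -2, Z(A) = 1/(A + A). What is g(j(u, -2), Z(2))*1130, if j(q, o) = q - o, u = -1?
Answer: -2260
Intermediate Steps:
Z(A) = 1/(2*A)
g(j(u, -2), Z(2))*1130 = -2*1130 = -2260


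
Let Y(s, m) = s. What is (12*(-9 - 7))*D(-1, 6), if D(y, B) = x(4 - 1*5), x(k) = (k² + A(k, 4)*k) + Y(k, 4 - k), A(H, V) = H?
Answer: -192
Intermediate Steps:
x(k) = k + 2*k² (x(k) = (k² + k*k) + k = (k² + k²) + k = 2*k² + k = k + 2*k²)
D(y, B) = 1 (D(y, B) = (4 - 1*5)*(1 + 2*(4 - 1*5)) = (4 - 5)*(1 + 2*(4 - 5)) = -(1 + 2*(-1)) = -(1 - 2) = -1*(-1) = 1)
(12*(-9 - 7))*D(-1, 6) = (12*(-9 - 7))*1 = (12*(-16))*1 = -192*1 = -192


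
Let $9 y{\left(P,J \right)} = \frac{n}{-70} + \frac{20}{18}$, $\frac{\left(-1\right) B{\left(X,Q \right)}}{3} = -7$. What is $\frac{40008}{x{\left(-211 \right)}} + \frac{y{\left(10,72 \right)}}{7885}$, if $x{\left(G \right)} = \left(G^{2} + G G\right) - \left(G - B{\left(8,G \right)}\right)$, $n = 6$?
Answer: $\frac{7845321643}{17505515475} \approx 0.44816$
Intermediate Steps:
$B{\left(X,Q \right)} = 21$ ($B{\left(X,Q \right)} = \left(-3\right) \left(-7\right) = 21$)
$y{\left(P,J \right)} = \frac{323}{2835}$ ($y{\left(P,J \right)} = \frac{\frac{6}{-70} + \frac{20}{18}}{9} = \frac{6 \left(- \frac{1}{70}\right) + 20 \cdot \frac{1}{18}}{9} = \frac{- \frac{3}{35} + \frac{10}{9}}{9} = \frac{1}{9} \cdot \frac{323}{315} = \frac{323}{2835}$)
$x{\left(G \right)} = 21 - G + 2 G^{2}$ ($x{\left(G \right)} = \left(G^{2} + G G\right) - \left(-21 + G\right) = \left(G^{2} + G^{2}\right) - \left(-21 + G\right) = 2 G^{2} - \left(-21 + G\right) = 21 - G + 2 G^{2}$)
$\frac{40008}{x{\left(-211 \right)}} + \frac{y{\left(10,72 \right)}}{7885} = \frac{40008}{21 - -211 + 2 \left(-211\right)^{2}} + \frac{323}{2835 \cdot 7885} = \frac{40008}{21 + 211 + 2 \cdot 44521} + \frac{323}{2835} \cdot \frac{1}{7885} = \frac{40008}{21 + 211 + 89042} + \frac{17}{1176525} = \frac{40008}{89274} + \frac{17}{1176525} = 40008 \cdot \frac{1}{89274} + \frac{17}{1176525} = \frac{6668}{14879} + \frac{17}{1176525} = \frac{7845321643}{17505515475}$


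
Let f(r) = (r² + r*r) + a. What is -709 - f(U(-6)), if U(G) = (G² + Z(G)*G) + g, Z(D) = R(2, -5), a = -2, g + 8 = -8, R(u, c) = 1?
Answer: -1099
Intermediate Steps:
g = -16 (g = -8 - 8 = -16)
Z(D) = 1
U(G) = -16 + G + G² (U(G) = (G² + 1*G) - 16 = (G² + G) - 16 = (G + G²) - 16 = -16 + G + G²)
f(r) = -2 + 2*r² (f(r) = (r² + r*r) - 2 = (r² + r²) - 2 = 2*r² - 2 = -2 + 2*r²)
-709 - f(U(-6)) = -709 - (-2 + 2*(-16 - 6 + (-6)²)²) = -709 - (-2 + 2*(-16 - 6 + 36)²) = -709 - (-2 + 2*14²) = -709 - (-2 + 2*196) = -709 - (-2 + 392) = -709 - 1*390 = -709 - 390 = -1099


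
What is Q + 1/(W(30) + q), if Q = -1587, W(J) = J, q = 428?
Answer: -726845/458 ≈ -1587.0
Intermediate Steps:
Q + 1/(W(30) + q) = -1587 + 1/(30 + 428) = -1587 + 1/458 = -726845/458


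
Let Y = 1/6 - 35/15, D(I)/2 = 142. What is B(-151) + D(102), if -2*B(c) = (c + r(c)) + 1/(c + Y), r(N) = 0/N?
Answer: 660767/1838 ≈ 359.50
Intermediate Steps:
D(I) = 284 (D(I) = 2*142 = 284)
r(N) = 0
Y = -13/6 (Y = 1*(1/6) - 35*1/15 = 1/6 - 7/3 = -13/6 ≈ -2.1667)
B(c) = -c/2 - 1/(2*(-13/6 + c)) (B(c) = -((c + 0) + 1/(c - 13/6))/2 = -(c + 1/(-13/6 + c))/2 = -c/2 - 1/(2*(-13/6 + c)))
B(-151) + D(102) = (-6 - 6*(-151)**2 + 13*(-151))/(2*(-13 + 6*(-151))) + 284 = (-6 - 6*22801 - 1963)/(2*(-13 - 906)) + 284 = (1/2)*(-6 - 136806 - 1963)/(-919) + 284 = (1/2)*(-1/919)*(-138775) + 284 = 138775/1838 + 284 = 660767/1838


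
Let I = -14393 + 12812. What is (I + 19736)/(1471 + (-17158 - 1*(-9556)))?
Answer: -18155/6131 ≈ -2.9612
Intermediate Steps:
I = -1581
(I + 19736)/(1471 + (-17158 - 1*(-9556))) = (-1581 + 19736)/(1471 + (-17158 - 1*(-9556))) = 18155/(1471 + (-17158 + 9556)) = 18155/(1471 - 7602) = 18155/(-6131) = 18155*(-1/6131) = -18155/6131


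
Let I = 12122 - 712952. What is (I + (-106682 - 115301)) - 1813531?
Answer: -2736344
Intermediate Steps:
I = -700830
(I + (-106682 - 115301)) - 1813531 = (-700830 + (-106682 - 115301)) - 1813531 = (-700830 - 221983) - 1813531 = -922813 - 1813531 = -2736344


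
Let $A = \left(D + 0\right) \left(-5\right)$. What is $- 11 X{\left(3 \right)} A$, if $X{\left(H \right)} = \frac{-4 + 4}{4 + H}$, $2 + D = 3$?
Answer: $0$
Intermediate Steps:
$D = 1$ ($D = -2 + 3 = 1$)
$A = -5$ ($A = \left(1 + 0\right) \left(-5\right) = 1 \left(-5\right) = -5$)
$X{\left(H \right)} = 0$ ($X{\left(H \right)} = \frac{0}{4 + H} = 0$)
$- 11 X{\left(3 \right)} A = \left(-11\right) 0 \left(-5\right) = 0 \left(-5\right) = 0$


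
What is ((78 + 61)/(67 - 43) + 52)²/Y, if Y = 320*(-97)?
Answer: -1923769/17879040 ≈ -0.10760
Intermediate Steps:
Y = -31040
((78 + 61)/(67 - 43) + 52)²/Y = ((78 + 61)/(67 - 43) + 52)²/(-31040) = (139/24 + 52)²*(-1/31040) = (1387/24)²*(-1/31040) = (1923769/576)*(-1/31040) = -1923769/17879040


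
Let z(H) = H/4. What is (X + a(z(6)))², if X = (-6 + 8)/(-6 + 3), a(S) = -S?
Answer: 169/36 ≈ 4.6944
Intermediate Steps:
z(H) = H/4 (z(H) = H*(¼) = H/4)
X = -⅔ (X = 2/(-3) = 2*(-⅓) = -⅔ ≈ -0.66667)
(X + a(z(6)))² = (-⅔ - 6/4)² = (-⅔ - 1*3/2)² = (-⅔ - 3/2)² = (-13/6)² = 169/36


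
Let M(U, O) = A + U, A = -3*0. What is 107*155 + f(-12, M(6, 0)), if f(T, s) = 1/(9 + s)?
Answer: 248776/15 ≈ 16585.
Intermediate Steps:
A = 0
M(U, O) = U (M(U, O) = 0 + U = U)
107*155 + f(-12, M(6, 0)) = 107*155 + 1/(9 + 6) = 16585 + 1/15 = 248776/15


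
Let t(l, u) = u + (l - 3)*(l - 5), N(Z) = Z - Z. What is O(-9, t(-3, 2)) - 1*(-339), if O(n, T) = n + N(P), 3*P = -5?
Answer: 330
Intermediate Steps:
P = -5/3 (P = (⅓)*(-5) = -5/3 ≈ -1.6667)
N(Z) = 0
t(l, u) = u + (-5 + l)*(-3 + l) (t(l, u) = u + (-3 + l)*(-5 + l) = u + (-5 + l)*(-3 + l))
O(n, T) = n (O(n, T) = n + 0 = n)
O(-9, t(-3, 2)) - 1*(-339) = -9 - 1*(-339) = -9 + 339 = 330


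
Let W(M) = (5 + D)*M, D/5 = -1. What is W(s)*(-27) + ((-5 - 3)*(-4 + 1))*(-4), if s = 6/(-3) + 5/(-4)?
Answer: -96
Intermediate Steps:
D = -5 (D = 5*(-1) = -5)
s = -13/4 (s = 6*(-⅓) + 5*(-¼) = -2 - 5/4 = -13/4 ≈ -3.2500)
W(M) = 0 (W(M) = (5 - 5)*M = 0*M = 0)
W(s)*(-27) + ((-5 - 3)*(-4 + 1))*(-4) = 0*(-27) + ((-5 - 3)*(-4 + 1))*(-4) = 0 - 8*(-3)*(-4) = 0 + 24*(-4) = 0 - 96 = -96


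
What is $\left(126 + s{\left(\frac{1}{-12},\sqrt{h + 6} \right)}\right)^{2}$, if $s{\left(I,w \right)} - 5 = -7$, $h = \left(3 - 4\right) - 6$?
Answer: $15376$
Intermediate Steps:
$h = -7$ ($h = -1 - 6 = -7$)
$s{\left(I,w \right)} = -2$ ($s{\left(I,w \right)} = 5 - 7 = -2$)
$\left(126 + s{\left(\frac{1}{-12},\sqrt{h + 6} \right)}\right)^{2} = \left(126 - 2\right)^{2} = 124^{2} = 15376$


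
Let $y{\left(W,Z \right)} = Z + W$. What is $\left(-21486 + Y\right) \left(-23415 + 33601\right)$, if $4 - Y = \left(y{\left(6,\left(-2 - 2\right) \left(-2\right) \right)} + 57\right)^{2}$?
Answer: $-270163278$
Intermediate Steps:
$y{\left(W,Z \right)} = W + Z$
$Y = -5037$ ($Y = 4 - \left(\left(6 + \left(-2 - 2\right) \left(-2\right)\right) + 57\right)^{2} = 4 - \left(\left(6 - -8\right) + 57\right)^{2} = 4 - \left(\left(6 + 8\right) + 57\right)^{2} = 4 - \left(14 + 57\right)^{2} = 4 - 71^{2} = 4 - 5041 = -5037$)
$\left(-21486 + Y\right) \left(-23415 + 33601\right) = \left(-21486 - 5037\right) \left(-23415 + 33601\right) = \left(-26523\right) 10186 = -270163278$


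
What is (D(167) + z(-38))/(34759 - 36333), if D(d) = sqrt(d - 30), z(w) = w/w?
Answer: -1/1574 - sqrt(137)/1574 ≈ -0.0080716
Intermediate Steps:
z(w) = 1
D(d) = sqrt(-30 + d)
(D(167) + z(-38))/(34759 - 36333) = (sqrt(-30 + 167) + 1)/(34759 - 36333) = (sqrt(137) + 1)/(-1574) = (1 + sqrt(137))*(-1/1574) = -1/1574 - sqrt(137)/1574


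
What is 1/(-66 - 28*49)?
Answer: -1/1438 ≈ -0.00069541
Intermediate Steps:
1/(-66 - 28*49) = 1/(-66 - 1372) = 1/(-1438) = -1/1438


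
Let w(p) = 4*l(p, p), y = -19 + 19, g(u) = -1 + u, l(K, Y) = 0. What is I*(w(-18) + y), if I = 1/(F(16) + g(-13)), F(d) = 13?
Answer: 0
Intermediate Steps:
y = 0
w(p) = 0 (w(p) = 4*0 = 0)
I = -1 (I = 1/(13 + (-1 - 13)) = 1/(13 - 14) = 1/(-1) = -1)
I*(w(-18) + y) = -(0 + 0) = -1*0 = 0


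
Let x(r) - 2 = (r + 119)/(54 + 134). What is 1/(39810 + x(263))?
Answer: 94/3742519 ≈ 2.5117e-5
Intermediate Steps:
x(r) = 495/188 + r/188 (x(r) = 2 + (r + 119)/(54 + 134) = 2 + (119 + r)/188 = 2 + (119 + r)*(1/188) = 2 + (119/188 + r/188) = 495/188 + r/188)
1/(39810 + x(263)) = 1/(39810 + (495/188 + (1/188)*263)) = 1/(39810 + (495/188 + 263/188)) = 1/(39810 + 379/94) = 1/(3742519/94) = 94/3742519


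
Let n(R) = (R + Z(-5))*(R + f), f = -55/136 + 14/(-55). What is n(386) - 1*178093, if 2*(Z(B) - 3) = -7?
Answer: -441978659/14960 ≈ -29544.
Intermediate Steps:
Z(B) = -½ (Z(B) = 3 + (½)*(-7) = 3 - 7/2 = -½)
f = -4929/7480 (f = -55*1/136 + 14*(-1/55) = -55/136 - 14/55 = -4929/7480 ≈ -0.65896)
n(R) = (-4929/7480 + R)*(-½ + R) (n(R) = (R - ½)*(R - 4929/7480) = (-½ + R)*(-4929/7480 + R) = (-4929/7480 + R)*(-½ + R))
n(386) - 1*178093 = (4929/14960 + 386² - 8669/7480*386) - 1*178093 = (4929/14960 + 148996 - 1673117/3740) - 178093 = 2222292621/14960 - 178093 = -441978659/14960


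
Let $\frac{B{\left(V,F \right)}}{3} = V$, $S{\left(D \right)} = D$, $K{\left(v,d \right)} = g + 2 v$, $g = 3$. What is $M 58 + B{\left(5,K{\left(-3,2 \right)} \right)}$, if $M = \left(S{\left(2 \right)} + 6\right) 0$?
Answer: $15$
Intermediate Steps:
$K{\left(v,d \right)} = 3 + 2 v$
$B{\left(V,F \right)} = 3 V$
$M = 0$ ($M = \left(2 + 6\right) 0 = 8 \cdot 0 = 0$)
$M 58 + B{\left(5,K{\left(-3,2 \right)} \right)} = 0 \cdot 58 + 3 \cdot 5 = 0 + 15 = 15$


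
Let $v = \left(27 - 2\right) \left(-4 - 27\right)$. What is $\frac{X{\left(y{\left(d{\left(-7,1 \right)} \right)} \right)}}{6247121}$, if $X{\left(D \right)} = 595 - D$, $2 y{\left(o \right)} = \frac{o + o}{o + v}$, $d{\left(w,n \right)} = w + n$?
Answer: $\frac{464689}{4879001501} \approx 9.5243 \cdot 10^{-5}$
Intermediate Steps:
$v = -775$ ($v = 25 \left(-31\right) = -775$)
$d{\left(w,n \right)} = n + w$
$y{\left(o \right)} = \frac{o}{-775 + o}$ ($y{\left(o \right)} = \frac{\left(o + o\right) \frac{1}{o - 775}}{2} = \frac{2 o \frac{1}{-775 + o}}{2} = \frac{o}{-775 + o}$)
$\frac{X{\left(y{\left(d{\left(-7,1 \right)} \right)} \right)}}{6247121} = \frac{595 - \frac{1 - 7}{-775 + \left(1 - 7\right)}}{6247121} = \left(595 - - \frac{6}{-775 - 6}\right) \frac{1}{6247121} = \left(595 - - \frac{6}{-781}\right) \frac{1}{6247121} = \left(595 - \left(-6\right) \left(- \frac{1}{781}\right)\right) \frac{1}{6247121} = \left(595 - \frac{6}{781}\right) \frac{1}{6247121} = \frac{464689}{781} \cdot \frac{1}{6247121} = \frac{464689}{4879001501}$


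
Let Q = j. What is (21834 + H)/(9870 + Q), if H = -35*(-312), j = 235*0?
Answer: 5459/1645 ≈ 3.3185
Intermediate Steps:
j = 0
Q = 0
H = 10920
(21834 + H)/(9870 + Q) = (21834 + 10920)/(9870 + 0) = 32754/9870 = 32754*(1/9870) = 5459/1645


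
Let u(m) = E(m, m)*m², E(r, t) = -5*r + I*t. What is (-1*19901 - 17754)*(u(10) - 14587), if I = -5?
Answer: 925823485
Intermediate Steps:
E(r, t) = -5*r - 5*t
u(m) = -10*m³ (u(m) = (-5*m - 5*m)*m² = (-10*m)*m² = -10*m³)
(-1*19901 - 17754)*(u(10) - 14587) = (-1*19901 - 17754)*(-10*10³ - 14587) = (-19901 - 17754)*(-10*1000 - 14587) = -37655*(-10000 - 14587) = -37655*(-24587) = 925823485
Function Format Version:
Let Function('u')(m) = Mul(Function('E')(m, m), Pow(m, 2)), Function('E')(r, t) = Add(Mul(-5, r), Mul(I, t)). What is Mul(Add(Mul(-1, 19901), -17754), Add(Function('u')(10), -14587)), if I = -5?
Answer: 925823485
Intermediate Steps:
Function('E')(r, t) = Add(Mul(-5, r), Mul(-5, t))
Function('u')(m) = Mul(-10, Pow(m, 3)) (Function('u')(m) = Mul(Add(Mul(-5, m), Mul(-5, m)), Pow(m, 2)) = Mul(Mul(-10, m), Pow(m, 2)) = Mul(-10, Pow(m, 3)))
Mul(Add(Mul(-1, 19901), -17754), Add(Function('u')(10), -14587)) = Mul(Add(Mul(-1, 19901), -17754), Add(Mul(-10, Pow(10, 3)), -14587)) = Mul(Add(-19901, -17754), Add(Mul(-10, 1000), -14587)) = Mul(-37655, Add(-10000, -14587)) = Mul(-37655, -24587) = 925823485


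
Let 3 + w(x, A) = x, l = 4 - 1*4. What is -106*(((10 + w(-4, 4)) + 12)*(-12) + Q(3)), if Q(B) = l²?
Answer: 19080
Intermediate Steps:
l = 0 (l = 4 - 4 = 0)
w(x, A) = -3 + x
Q(B) = 0 (Q(B) = 0² = 0)
-106*(((10 + w(-4, 4)) + 12)*(-12) + Q(3)) = -106*(((10 + (-3 - 4)) + 12)*(-12) + 0) = -106*(((10 - 7) + 12)*(-12) + 0) = -106*((3 + 12)*(-12) + 0) = -106*(15*(-12) + 0) = -106*(-180 + 0) = -106*(-180) = 19080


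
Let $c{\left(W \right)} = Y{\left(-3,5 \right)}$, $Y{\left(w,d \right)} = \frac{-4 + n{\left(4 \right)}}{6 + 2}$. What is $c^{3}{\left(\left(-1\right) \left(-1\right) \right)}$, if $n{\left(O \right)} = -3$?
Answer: $- \frac{343}{512} \approx -0.66992$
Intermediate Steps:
$Y{\left(w,d \right)} = - \frac{7}{8}$ ($Y{\left(w,d \right)} = \frac{-4 - 3}{6 + 2} = - \frac{7}{8}$)
$c{\left(W \right)} = - \frac{7}{8}$
$c^{3}{\left(\left(-1\right) \left(-1\right) \right)} = \left(- \frac{7}{8}\right)^{3} = - \frac{343}{512}$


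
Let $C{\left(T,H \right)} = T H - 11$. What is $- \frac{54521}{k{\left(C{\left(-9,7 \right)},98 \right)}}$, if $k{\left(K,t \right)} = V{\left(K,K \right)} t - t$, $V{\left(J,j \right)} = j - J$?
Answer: $\frac{54521}{98} \approx 556.34$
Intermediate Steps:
$C{\left(T,H \right)} = -11 + H T$ ($C{\left(T,H \right)} = H T - 11 = -11 + H T$)
$k{\left(K,t \right)} = - t$ ($k{\left(K,t \right)} = \left(K - K\right) t - t = 0 t - t = 0 - t = - t$)
$- \frac{54521}{k{\left(C{\left(-9,7 \right)},98 \right)}} = - \frac{54521}{\left(-1\right) 98} = - \frac{54521}{-98} = \left(-54521\right) \left(- \frac{1}{98}\right) = \frac{54521}{98}$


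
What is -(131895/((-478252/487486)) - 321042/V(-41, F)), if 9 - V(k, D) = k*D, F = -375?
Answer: 82319470009703/612401686 ≈ 1.3442e+5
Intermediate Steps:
V(k, D) = 9 - D*k (V(k, D) = 9 - k*D = 9 - D*k)
-(131895/((-478252/487486)) - 321042/V(-41, F)) = -(131895/((-478252/487486)) - 321042/(9 - 1*(-375)*(-41))) = -(131895/((-478252*1/487486)) - 321042/(9 - 15375)) = -(131895/(-239126/243743) - 321042/(-15366)) = -(131895*(-243743/239126) - 321042*(-1/15366)) = -(-32148482985/239126 + 53507/2561) = -1*(-82319470009703/612401686) = 82319470009703/612401686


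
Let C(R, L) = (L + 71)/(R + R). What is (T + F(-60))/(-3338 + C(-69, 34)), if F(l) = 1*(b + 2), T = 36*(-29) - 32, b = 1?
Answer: 49358/153583 ≈ 0.32138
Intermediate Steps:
C(R, L) = (71 + L)/(2*R) (C(R, L) = (71 + L)/((2*R)) = (71 + L)*(1/(2*R)) = (71 + L)/(2*R))
T = -1076 (T = -1044 - 32 = -1076)
F(l) = 3 (F(l) = 1*(1 + 2) = 1*3 = 3)
(T + F(-60))/(-3338 + C(-69, 34)) = (-1076 + 3)/(-3338 + (½)*(71 + 34)/(-69)) = -1073/(-3338 + (½)*(-1/69)*105) = -1073/(-3338 - 35/46) = -1073/(-153583/46) = -1073*(-46/153583) = 49358/153583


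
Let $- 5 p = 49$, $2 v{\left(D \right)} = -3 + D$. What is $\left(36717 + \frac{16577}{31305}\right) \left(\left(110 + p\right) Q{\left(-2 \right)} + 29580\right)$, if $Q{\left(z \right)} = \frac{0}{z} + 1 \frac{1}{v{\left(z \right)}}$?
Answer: $\frac{282953603867492}{260875} \approx 1.0846 \cdot 10^{9}$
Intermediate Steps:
$v{\left(D \right)} = - \frac{3}{2} + \frac{D}{2}$ ($v{\left(D \right)} = \frac{-3 + D}{2} = - \frac{3}{2} + \frac{D}{2}$)
$Q{\left(z \right)} = \frac{1}{- \frac{3}{2} + \frac{z}{2}}$ ($Q{\left(z \right)} = \frac{0}{z} + 1 \frac{1}{- \frac{3}{2} + \frac{z}{2}} = 0 + \frac{1}{- \frac{3}{2} + \frac{z}{2}} = \frac{1}{- \frac{3}{2} + \frac{z}{2}}$)
$p = - \frac{49}{5}$ ($p = \left(- \frac{1}{5}\right) 49 = - \frac{49}{5} \approx -9.8$)
$\left(36717 + \frac{16577}{31305}\right) \left(\left(110 + p\right) Q{\left(-2 \right)} + 29580\right) = \left(36717 + \frac{16577}{31305}\right) \left(\left(110 - \frac{49}{5}\right) \frac{2}{-3 - 2} + 29580\right) = \left(36717 + 16577 \cdot \frac{1}{31305}\right) \left(\frac{501 \frac{2}{-5}}{5} + 29580\right) = \left(36717 + \frac{16577}{31305}\right) \left(\frac{501 \cdot 2 \left(- \frac{1}{5}\right)}{5} + 29580\right) = \frac{1149442262 \left(\frac{501}{5} \left(- \frac{2}{5}\right) + 29580\right)}{31305} = \frac{1149442262 \left(- \frac{1002}{25} + 29580\right)}{31305} = \frac{1149442262}{31305} \cdot \frac{738498}{25} = \frac{282953603867492}{260875}$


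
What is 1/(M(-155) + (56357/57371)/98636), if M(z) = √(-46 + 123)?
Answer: -45559368791756/352247913090659363089 + 32022537553737553936*√77/2465735391634615541623 ≈ 0.11396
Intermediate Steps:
M(z) = √77
1/(M(-155) + (56357/57371)/98636) = 1/(√77 + (56357/57371)/98636) = 1/(√77 + (56357*(1/57371))*(1/98636)) = 1/(√77 + (56357/57371)*(1/98636)) = 1/(√77 + 56357/5658845956) = 1/(56357/5658845956 + √77)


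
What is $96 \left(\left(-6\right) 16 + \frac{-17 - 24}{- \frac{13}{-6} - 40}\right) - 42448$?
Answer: $- \frac{11704112}{227} \approx -51560.0$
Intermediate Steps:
$96 \left(\left(-6\right) 16 + \frac{-17 - 24}{- \frac{13}{-6} - 40}\right) - 42448 = 96 \left(-96 - \frac{41}{\left(-13\right) \left(- \frac{1}{6}\right) - 40}\right) - 42448 = 96 \left(-96 - \frac{41}{\frac{13}{6} - 40}\right) - 42448 = 96 \left(-96 - \frac{41}{- \frac{227}{6}}\right) - 42448 = 96 \left(-96 - - \frac{246}{227}\right) - 42448 = 96 \left(-96 + \frac{246}{227}\right) - 42448 = 96 \left(- \frac{21546}{227}\right) - 42448 = - \frac{2068416}{227} - 42448 = - \frac{11704112}{227}$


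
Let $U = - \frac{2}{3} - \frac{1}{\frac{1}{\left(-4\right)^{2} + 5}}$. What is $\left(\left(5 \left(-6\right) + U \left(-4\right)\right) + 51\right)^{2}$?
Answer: $\frac{104329}{9} \approx 11592.0$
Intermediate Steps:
$U = - \frac{65}{3}$ ($U = \left(-2\right) \frac{1}{3} - \frac{1}{\frac{1}{16 + 5}} = - \frac{2}{3} - \frac{1}{\frac{1}{21}} = - \frac{2}{3} - 21 = - \frac{65}{3} \approx -21.667$)
$\left(\left(5 \left(-6\right) + U \left(-4\right)\right) + 51\right)^{2} = \left(\left(5 \left(-6\right) - - \frac{260}{3}\right) + 51\right)^{2} = \left(\left(-30 + \frac{260}{3}\right) + 51\right)^{2} = \left(\frac{170}{3} + 51\right)^{2} = \left(\frac{323}{3}\right)^{2} = \frac{104329}{9}$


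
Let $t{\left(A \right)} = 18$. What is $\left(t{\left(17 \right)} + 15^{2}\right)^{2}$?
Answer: $59049$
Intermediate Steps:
$\left(t{\left(17 \right)} + 15^{2}\right)^{2} = \left(18 + 15^{2}\right)^{2} = \left(18 + 225\right)^{2} = 243^{2} = 59049$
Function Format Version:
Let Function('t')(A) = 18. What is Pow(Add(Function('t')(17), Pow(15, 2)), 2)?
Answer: 59049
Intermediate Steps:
Pow(Add(Function('t')(17), Pow(15, 2)), 2) = Pow(Add(18, Pow(15, 2)), 2) = Pow(Add(18, 225), 2) = Pow(243, 2) = 59049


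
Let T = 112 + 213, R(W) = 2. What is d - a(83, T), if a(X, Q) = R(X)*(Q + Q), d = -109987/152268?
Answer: -198058387/152268 ≈ -1300.7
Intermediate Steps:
d = -109987/152268 (d = -109987*1/152268 = -109987/152268 ≈ -0.72233)
T = 325
a(X, Q) = 4*Q (a(X, Q) = 2*(Q + Q) = 2*(2*Q) = 4*Q)
d - a(83, T) = -109987/152268 - 4*325 = -109987/152268 - 1*1300 = -109987/152268 - 1300 = -198058387/152268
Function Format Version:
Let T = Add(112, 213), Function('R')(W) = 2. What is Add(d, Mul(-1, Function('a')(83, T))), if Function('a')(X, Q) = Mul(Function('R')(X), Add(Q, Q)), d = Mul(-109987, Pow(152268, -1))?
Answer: Rational(-198058387, 152268) ≈ -1300.7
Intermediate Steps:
d = Rational(-109987, 152268) (d = Mul(-109987, Rational(1, 152268)) = Rational(-109987, 152268) ≈ -0.72233)
T = 325
Function('a')(X, Q) = Mul(4, Q) (Function('a')(X, Q) = Mul(2, Add(Q, Q)) = Mul(2, Mul(2, Q)) = Mul(4, Q))
Add(d, Mul(-1, Function('a')(83, T))) = Add(Rational(-109987, 152268), Mul(-1, Mul(4, 325))) = Add(Rational(-109987, 152268), Mul(-1, 1300)) = Add(Rational(-109987, 152268), -1300) = Rational(-198058387, 152268)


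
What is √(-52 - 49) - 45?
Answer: -45 + I*√101 ≈ -45.0 + 10.05*I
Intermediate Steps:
√(-52 - 49) - 45 = √(-101) - 45 = I*√101 - 45 = -45 + I*√101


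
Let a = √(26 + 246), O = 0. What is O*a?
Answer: 0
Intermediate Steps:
a = 4*√17 (a = √272 = 4*√17 ≈ 16.492)
O*a = 0*(4*√17) = 0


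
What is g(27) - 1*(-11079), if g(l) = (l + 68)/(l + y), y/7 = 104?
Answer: 1672948/151 ≈ 11079.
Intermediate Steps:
y = 728 (y = 7*104 = 728)
g(l) = (68 + l)/(728 + l) (g(l) = (l + 68)/(l + 728) = (68 + l)/(728 + l))
g(27) - 1*(-11079) = (68 + 27)/(728 + 27) - 1*(-11079) = 95/755 + 11079 = (1/755)*95 + 11079 = 19/151 + 11079 = 1672948/151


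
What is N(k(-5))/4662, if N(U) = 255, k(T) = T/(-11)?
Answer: 85/1554 ≈ 0.054698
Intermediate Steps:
k(T) = -T/11 (k(T) = T*(-1/11) = -T/11)
N(k(-5))/4662 = 255/4662 = 255*(1/4662) = 85/1554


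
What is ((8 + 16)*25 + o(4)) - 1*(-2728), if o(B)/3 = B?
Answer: 3340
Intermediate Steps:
o(B) = 3*B
((8 + 16)*25 + o(4)) - 1*(-2728) = ((8 + 16)*25 + 3*4) - 1*(-2728) = (24*25 + 12) + 2728 = (600 + 12) + 2728 = 612 + 2728 = 3340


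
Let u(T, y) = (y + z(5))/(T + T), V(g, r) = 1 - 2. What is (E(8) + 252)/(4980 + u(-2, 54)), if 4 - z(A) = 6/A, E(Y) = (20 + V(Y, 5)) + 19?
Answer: 1450/24829 ≈ 0.058399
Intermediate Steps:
V(g, r) = -1
E(Y) = 38 (E(Y) = (20 - 1) + 19 = 19 + 19 = 38)
z(A) = 4 - 6/A
u(T, y) = (14/5 + y)/(2*T) (u(T, y) = (y + (4 - 6/5))/(T + T) = (y + (4 - 6*1/5))/((2*T)) = (y + (4 - 6/5))*(1/(2*T)) = (y + 14/5)*(1/(2*T)) = (14/5 + y)*(1/(2*T)) = (14/5 + y)/(2*T))
(E(8) + 252)/(4980 + u(-2, 54)) = (38 + 252)/(4980 + (1/10)*(14 + 5*54)/(-2)) = 290/(4980 + (1/10)*(-1/2)*(14 + 270)) = 290/(4980 + (1/10)*(-1/2)*284) = 290/(4980 - 71/5) = 290/(24829/5) = 290*(5/24829) = 1450/24829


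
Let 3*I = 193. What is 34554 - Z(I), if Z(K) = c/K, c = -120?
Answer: 6669282/193 ≈ 34556.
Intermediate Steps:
I = 193/3 (I = (1/3)*193 = 193/3 ≈ 64.333)
Z(K) = -120/K
34554 - Z(I) = 34554 - (-120)/193/3 = 34554 - (-120)*3/193 = 34554 - 1*(-360/193) = 34554 + 360/193 = 6669282/193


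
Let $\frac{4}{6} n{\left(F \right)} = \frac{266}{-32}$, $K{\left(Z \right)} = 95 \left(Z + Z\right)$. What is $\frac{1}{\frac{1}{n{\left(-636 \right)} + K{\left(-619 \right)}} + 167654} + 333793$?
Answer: $\frac{210635424918029161}{631036075994} \approx 3.3379 \cdot 10^{5}$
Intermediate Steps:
$K{\left(Z \right)} = 190 Z$ ($K{\left(Z \right)} = 95 \cdot 2 Z = 190 Z$)
$n{\left(F \right)} = - \frac{399}{32}$ ($n{\left(F \right)} = \frac{3 \frac{266}{-32}}{2} = \frac{3 \cdot 266 \left(- \frac{1}{32}\right)}{2} = \frac{3}{2} \left(- \frac{133}{16}\right) = - \frac{399}{32}$)
$\frac{1}{\frac{1}{n{\left(-636 \right)} + K{\left(-619 \right)}} + 167654} + 333793 = \frac{1}{\frac{1}{- \frac{399}{32} + 190 \left(-619\right)} + 167654} + 333793 = \frac{1}{\frac{1}{- \frac{399}{32} - 117610} + 167654} + 333793 = \frac{1}{\frac{1}{- \frac{3763919}{32}} + 167654} + 333793 = \frac{1}{- \frac{32}{3763919} + 167654} + 333793 = \frac{1}{\frac{631036075994}{3763919}} + 333793 = \frac{3763919}{631036075994} + 333793 = \frac{210635424918029161}{631036075994}$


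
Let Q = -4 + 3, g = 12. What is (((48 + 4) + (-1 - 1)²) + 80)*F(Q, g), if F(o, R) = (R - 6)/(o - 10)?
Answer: -816/11 ≈ -74.182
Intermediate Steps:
Q = -1
F(o, R) = (-6 + R)/(-10 + o)
(((48 + 4) + (-1 - 1)²) + 80)*F(Q, g) = (((48 + 4) + (-1 - 1)²) + 80)*((-6 + 12)/(-10 - 1)) = ((52 + (-2)²) + 80)*(6/(-11)) = ((52 + 4) + 80)*(-1/11*6) = (56 + 80)*(-6/11) = 136*(-6/11) = -816/11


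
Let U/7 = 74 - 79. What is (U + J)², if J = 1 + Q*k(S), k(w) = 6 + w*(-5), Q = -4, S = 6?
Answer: 3844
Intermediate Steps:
k(w) = 6 - 5*w
J = 97 (J = 1 - 4*(6 - 5*6) = 1 - 4*(6 - 30) = 1 - 4*(-24) = 1 + 96 = 97)
U = -35 (U = 7*(74 - 79) = 7*(-5) = -35)
(U + J)² = (-35 + 97)² = 62² = 3844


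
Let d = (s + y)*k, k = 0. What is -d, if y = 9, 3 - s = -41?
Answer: 0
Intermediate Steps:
s = 44 (s = 3 - 1*(-41) = 3 + 41 = 44)
d = 0 (d = (44 + 9)*0 = 53*0 = 0)
-d = -1*0 = 0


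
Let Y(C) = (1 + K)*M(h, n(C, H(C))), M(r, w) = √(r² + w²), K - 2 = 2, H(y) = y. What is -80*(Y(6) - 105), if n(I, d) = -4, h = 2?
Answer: 8400 - 800*√5 ≈ 6611.1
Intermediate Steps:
K = 4 (K = 2 + 2 = 4)
Y(C) = 10*√5 (Y(C) = (1 + 4)*√(2² + (-4)²) = 5*√(4 + 16) = 5*√20 = 5*(2*√5) = 10*√5)
-80*(Y(6) - 105) = -80*(10*√5 - 105) = -80*(-105 + 10*√5) = 8400 - 800*√5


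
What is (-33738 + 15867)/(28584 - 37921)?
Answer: 17871/9337 ≈ 1.9140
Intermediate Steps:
(-33738 + 15867)/(28584 - 37921) = -17871/(-9337) = -17871*(-1/9337) = 17871/9337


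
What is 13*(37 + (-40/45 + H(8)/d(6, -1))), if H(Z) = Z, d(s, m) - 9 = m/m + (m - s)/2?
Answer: 4369/9 ≈ 485.44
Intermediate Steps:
d(s, m) = 10 + m/2 - s/2 (d(s, m) = 9 + (m/m + (m - s)/2) = 9 + (1 + (m - s)*(½)) = 9 + (1 + (m/2 - s/2)) = 9 + (1 + m/2 - s/2) = 10 + m/2 - s/2)
13*(37 + (-40/45 + H(8)/d(6, -1))) = 13*(37 + (-40/45 + 8/(10 + (½)*(-1) - ½*6))) = 13*(37 + (-40*1/45 + 8/(10 - ½ - 3))) = 13*(37 + (-8/9 + 8/(13/2))) = 13*(37 + (-8/9 + 8*(2/13))) = 13*(37 + (-8/9 + 16/13)) = 13*(37 + 40/117) = 13*(4369/117) = 4369/9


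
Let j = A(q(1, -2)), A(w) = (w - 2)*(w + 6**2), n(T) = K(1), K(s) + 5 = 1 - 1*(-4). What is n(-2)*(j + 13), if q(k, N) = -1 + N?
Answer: 0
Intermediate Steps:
K(s) = 0 (K(s) = -5 + (1 - 1*(-4)) = -5 + (1 + 4) = -5 + 5 = 0)
n(T) = 0
A(w) = (-2 + w)*(36 + w) (A(w) = (-2 + w)*(w + 36) = (-2 + w)*(36 + w))
j = -165 (j = -72 + (-1 - 2)**2 + 34*(-1 - 2) = -72 + (-3)**2 + 34*(-3) = -72 + 9 - 102 = -165)
n(-2)*(j + 13) = 0*(-165 + 13) = 0*(-152) = 0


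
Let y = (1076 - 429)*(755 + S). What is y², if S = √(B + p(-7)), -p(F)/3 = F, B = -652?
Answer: 238353452946 + 632099590*I*√631 ≈ 2.3835e+11 + 1.5878e+10*I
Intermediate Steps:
p(F) = -3*F
S = I*√631 (S = √(-652 - 3*(-7)) = √(-652 + 21) = √(-631) = I*√631 ≈ 25.12*I)
y = 488485 + 647*I*√631 (y = (1076 - 429)*(755 + I*√631) = 647*(755 + I*√631) = 488485 + 647*I*√631 ≈ 4.8849e+5 + 16252.0*I)
y² = (488485 + 647*I*√631)²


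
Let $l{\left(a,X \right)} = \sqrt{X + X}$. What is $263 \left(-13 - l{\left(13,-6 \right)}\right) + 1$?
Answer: $-3418 - 526 i \sqrt{3} \approx -3418.0 - 911.06 i$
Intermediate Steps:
$l{\left(a,X \right)} = \sqrt{2} \sqrt{X}$ ($l{\left(a,X \right)} = \sqrt{2 X} = \sqrt{2} \sqrt{X}$)
$263 \left(-13 - l{\left(13,-6 \right)}\right) + 1 = 263 \left(-13 - \sqrt{2} \sqrt{-6}\right) + 1 = 263 \left(-13 - \sqrt{2} i \sqrt{6}\right) + 1 = 263 \left(-13 - 2 i \sqrt{3}\right) + 1 = \left(-3419 - 526 i \sqrt{3}\right) + 1 = -3418 - 526 i \sqrt{3}$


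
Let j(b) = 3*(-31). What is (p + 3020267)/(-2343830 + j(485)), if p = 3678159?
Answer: -6698426/2343923 ≈ -2.8578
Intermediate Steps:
j(b) = -93
(p + 3020267)/(-2343830 + j(485)) = (3678159 + 3020267)/(-2343830 - 93) = 6698426/(-2343923) = 6698426*(-1/2343923) = -6698426/2343923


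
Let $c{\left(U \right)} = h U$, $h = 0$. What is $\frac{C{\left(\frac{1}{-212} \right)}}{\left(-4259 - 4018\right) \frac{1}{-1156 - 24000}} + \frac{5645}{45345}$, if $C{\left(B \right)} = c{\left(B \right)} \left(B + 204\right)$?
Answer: $\frac{1129}{9069} \approx 0.12449$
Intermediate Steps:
$c{\left(U \right)} = 0$ ($c{\left(U \right)} = 0 U = 0$)
$C{\left(B \right)} = 0$ ($C{\left(B \right)} = 0 \left(B + 204\right) = 0 \left(204 + B\right) = 0$)
$\frac{C{\left(\frac{1}{-212} \right)}}{\left(-4259 - 4018\right) \frac{1}{-1156 - 24000}} + \frac{5645}{45345} = \frac{0}{\left(-4259 - 4018\right) \frac{1}{-1156 - 24000}} + \frac{5645}{45345} = \frac{0}{\left(-8277\right) \frac{1}{-25156}} + 5645 \cdot \frac{1}{45345} = \frac{0}{\left(-8277\right) \left(- \frac{1}{25156}\right)} + \frac{1129}{9069} = \frac{0}{\frac{8277}{25156}} + \frac{1129}{9069} = 0 \cdot \frac{25156}{8277} + \frac{1129}{9069} = 0 + \frac{1129}{9069} = \frac{1129}{9069}$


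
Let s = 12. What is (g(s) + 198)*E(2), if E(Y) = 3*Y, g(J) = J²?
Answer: 2052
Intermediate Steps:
(g(s) + 198)*E(2) = (12² + 198)*(3*2) = (144 + 198)*6 = 342*6 = 2052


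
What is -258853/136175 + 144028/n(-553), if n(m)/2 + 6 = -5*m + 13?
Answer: 4544482967/188738550 ≈ 24.078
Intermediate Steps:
n(m) = 14 - 10*m (n(m) = -12 + 2*(-5*m + 13) = -12 + 2*(13 - 5*m) = -12 + (26 - 10*m) = 14 - 10*m)
-258853/136175 + 144028/n(-553) = -258853/136175 + 144028/(14 - 10*(-553)) = -258853*1/136175 + 144028/(14 + 5530) = -258853/136175 + 144028/5544 = -258853/136175 + 144028*(1/5544) = -258853/136175 + 36007/1386 = 4544482967/188738550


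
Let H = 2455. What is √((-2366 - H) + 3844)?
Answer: I*√977 ≈ 31.257*I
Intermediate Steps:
√((-2366 - H) + 3844) = √((-2366 - 1*2455) + 3844) = √((-2366 - 2455) + 3844) = √(-4821 + 3844) = √(-977) = I*√977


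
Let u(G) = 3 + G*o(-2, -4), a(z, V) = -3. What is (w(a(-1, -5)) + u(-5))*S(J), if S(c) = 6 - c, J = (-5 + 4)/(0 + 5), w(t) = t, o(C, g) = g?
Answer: 124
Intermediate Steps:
J = -⅕ (J = -1/5 = -1*⅕ = -⅕ ≈ -0.20000)
u(G) = 3 - 4*G (u(G) = 3 + G*(-4) = 3 - 4*G)
(w(a(-1, -5)) + u(-5))*S(J) = (-3 + (3 - 4*(-5)))*(6 - 1*(-⅕)) = (-3 + (3 + 20))*(6 + ⅕) = (-3 + 23)*(31/5) = 20*(31/5) = 124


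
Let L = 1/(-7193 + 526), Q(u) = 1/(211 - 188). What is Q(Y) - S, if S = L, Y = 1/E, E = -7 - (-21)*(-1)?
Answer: 6690/153341 ≈ 0.043628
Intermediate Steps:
E = -28 (E = -7 - 7*3 = -7 - 21 = -28)
Y = -1/28 (Y = 1/(-28) = -1/28 ≈ -0.035714)
Q(u) = 1/23
L = -1/6667 (L = 1/(-6667) = -1/6667 ≈ -0.00014999)
S = -1/6667 ≈ -0.00014999
Q(Y) - S = 1/23 - 1*(-1/6667) = 1/23 + 1/6667 = 6690/153341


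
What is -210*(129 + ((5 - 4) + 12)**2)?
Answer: -62580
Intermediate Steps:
-210*(129 + ((5 - 4) + 12)**2) = -210*(129 + (1 + 12)**2) = -210*(129 + 13**2) = -210*(129 + 169) = -210*298 = -62580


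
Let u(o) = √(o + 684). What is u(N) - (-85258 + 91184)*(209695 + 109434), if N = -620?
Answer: -1891158446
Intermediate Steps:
u(o) = √(684 + o)
u(N) - (-85258 + 91184)*(209695 + 109434) = √(684 - 620) - (-85258 + 91184)*(209695 + 109434) = √64 - 5926*319129 = 8 - 1*1891158454 = 8 - 1891158454 = -1891158446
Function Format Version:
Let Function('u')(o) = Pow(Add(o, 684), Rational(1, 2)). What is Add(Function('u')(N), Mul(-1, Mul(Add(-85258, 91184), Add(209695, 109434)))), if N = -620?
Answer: -1891158446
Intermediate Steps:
Function('u')(o) = Pow(Add(684, o), Rational(1, 2))
Add(Function('u')(N), Mul(-1, Mul(Add(-85258, 91184), Add(209695, 109434)))) = Add(Pow(Add(684, -620), Rational(1, 2)), Mul(-1, Mul(Add(-85258, 91184), Add(209695, 109434)))) = Add(Pow(64, Rational(1, 2)), Mul(-1, Mul(5926, 319129))) = Add(8, Mul(-1, 1891158454)) = Add(8, -1891158454) = -1891158446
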